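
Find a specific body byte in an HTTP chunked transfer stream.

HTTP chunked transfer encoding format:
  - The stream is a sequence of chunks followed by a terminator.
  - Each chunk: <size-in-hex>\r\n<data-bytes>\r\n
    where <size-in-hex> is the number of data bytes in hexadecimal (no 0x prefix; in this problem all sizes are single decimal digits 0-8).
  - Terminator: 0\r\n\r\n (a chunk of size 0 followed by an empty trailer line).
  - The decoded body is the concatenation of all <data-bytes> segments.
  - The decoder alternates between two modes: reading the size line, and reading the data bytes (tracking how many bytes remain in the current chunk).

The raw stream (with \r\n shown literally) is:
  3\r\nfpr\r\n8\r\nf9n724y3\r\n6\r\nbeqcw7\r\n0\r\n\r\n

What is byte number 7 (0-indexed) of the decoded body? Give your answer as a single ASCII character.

Chunk 1: stream[0..1]='3' size=0x3=3, data at stream[3..6]='fpr' -> body[0..3], body so far='fpr'
Chunk 2: stream[8..9]='8' size=0x8=8, data at stream[11..19]='f9n724y3' -> body[3..11], body so far='fprf9n724y3'
Chunk 3: stream[21..22]='6' size=0x6=6, data at stream[24..30]='beqcw7' -> body[11..17], body so far='fprf9n724y3beqcw7'
Chunk 4: stream[32..33]='0' size=0 (terminator). Final body='fprf9n724y3beqcw7' (17 bytes)
Body byte 7 = '2'

Answer: 2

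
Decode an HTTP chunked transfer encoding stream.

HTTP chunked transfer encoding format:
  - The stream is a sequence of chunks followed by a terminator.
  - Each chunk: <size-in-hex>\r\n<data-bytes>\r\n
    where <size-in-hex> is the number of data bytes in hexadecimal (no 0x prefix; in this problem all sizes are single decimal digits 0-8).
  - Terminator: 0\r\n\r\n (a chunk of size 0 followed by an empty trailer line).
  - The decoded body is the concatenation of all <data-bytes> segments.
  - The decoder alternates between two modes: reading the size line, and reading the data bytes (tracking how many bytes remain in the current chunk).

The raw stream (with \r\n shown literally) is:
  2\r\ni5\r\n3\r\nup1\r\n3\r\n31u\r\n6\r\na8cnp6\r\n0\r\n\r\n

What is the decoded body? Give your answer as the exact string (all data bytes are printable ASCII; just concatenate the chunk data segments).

Chunk 1: stream[0..1]='2' size=0x2=2, data at stream[3..5]='i5' -> body[0..2], body so far='i5'
Chunk 2: stream[7..8]='3' size=0x3=3, data at stream[10..13]='up1' -> body[2..5], body so far='i5up1'
Chunk 3: stream[15..16]='3' size=0x3=3, data at stream[18..21]='31u' -> body[5..8], body so far='i5up131u'
Chunk 4: stream[23..24]='6' size=0x6=6, data at stream[26..32]='a8cnp6' -> body[8..14], body so far='i5up131ua8cnp6'
Chunk 5: stream[34..35]='0' size=0 (terminator). Final body='i5up131ua8cnp6' (14 bytes)

Answer: i5up131ua8cnp6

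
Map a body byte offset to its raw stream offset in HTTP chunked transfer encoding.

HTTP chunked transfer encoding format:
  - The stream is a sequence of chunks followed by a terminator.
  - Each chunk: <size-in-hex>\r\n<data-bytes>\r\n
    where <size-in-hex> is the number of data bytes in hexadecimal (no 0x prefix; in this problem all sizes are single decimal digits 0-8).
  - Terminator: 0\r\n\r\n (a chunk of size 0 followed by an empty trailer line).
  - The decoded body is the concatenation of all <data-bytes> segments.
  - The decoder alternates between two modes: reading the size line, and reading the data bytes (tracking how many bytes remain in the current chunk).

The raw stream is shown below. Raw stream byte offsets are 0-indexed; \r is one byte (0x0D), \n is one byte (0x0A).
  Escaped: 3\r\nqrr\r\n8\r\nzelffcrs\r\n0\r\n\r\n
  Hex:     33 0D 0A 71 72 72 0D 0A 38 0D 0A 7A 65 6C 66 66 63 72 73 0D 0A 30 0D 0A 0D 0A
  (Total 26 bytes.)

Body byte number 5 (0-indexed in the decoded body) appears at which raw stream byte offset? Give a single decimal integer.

Chunk 1: stream[0..1]='3' size=0x3=3, data at stream[3..6]='qrr' -> body[0..3], body so far='qrr'
Chunk 2: stream[8..9]='8' size=0x8=8, data at stream[11..19]='zelffcrs' -> body[3..11], body so far='qrrzelffcrs'
Chunk 3: stream[21..22]='0' size=0 (terminator). Final body='qrrzelffcrs' (11 bytes)
Body byte 5 at stream offset 13

Answer: 13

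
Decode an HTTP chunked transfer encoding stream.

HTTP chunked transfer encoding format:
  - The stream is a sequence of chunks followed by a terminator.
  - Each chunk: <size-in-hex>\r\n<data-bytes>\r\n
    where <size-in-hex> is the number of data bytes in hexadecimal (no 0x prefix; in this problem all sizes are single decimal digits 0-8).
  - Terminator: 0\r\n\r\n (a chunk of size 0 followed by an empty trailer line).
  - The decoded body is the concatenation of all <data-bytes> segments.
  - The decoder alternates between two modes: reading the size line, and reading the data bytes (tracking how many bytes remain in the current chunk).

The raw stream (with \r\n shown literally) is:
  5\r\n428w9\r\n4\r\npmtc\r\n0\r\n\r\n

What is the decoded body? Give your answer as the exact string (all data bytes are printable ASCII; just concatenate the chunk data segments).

Chunk 1: stream[0..1]='5' size=0x5=5, data at stream[3..8]='428w9' -> body[0..5], body so far='428w9'
Chunk 2: stream[10..11]='4' size=0x4=4, data at stream[13..17]='pmtc' -> body[5..9], body so far='428w9pmtc'
Chunk 3: stream[19..20]='0' size=0 (terminator). Final body='428w9pmtc' (9 bytes)

Answer: 428w9pmtc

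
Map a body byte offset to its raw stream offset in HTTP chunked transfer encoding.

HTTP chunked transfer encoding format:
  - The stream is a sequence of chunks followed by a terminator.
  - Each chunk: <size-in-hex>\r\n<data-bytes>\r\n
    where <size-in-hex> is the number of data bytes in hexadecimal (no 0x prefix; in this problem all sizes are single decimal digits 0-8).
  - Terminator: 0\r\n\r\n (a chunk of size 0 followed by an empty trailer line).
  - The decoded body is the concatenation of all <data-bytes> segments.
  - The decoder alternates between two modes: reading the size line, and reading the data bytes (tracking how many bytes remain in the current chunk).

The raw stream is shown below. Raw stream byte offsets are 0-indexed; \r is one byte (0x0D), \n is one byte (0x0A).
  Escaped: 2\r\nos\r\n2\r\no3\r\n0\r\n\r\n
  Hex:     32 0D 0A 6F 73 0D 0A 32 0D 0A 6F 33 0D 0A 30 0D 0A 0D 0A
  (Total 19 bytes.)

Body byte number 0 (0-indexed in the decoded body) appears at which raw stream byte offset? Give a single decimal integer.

Answer: 3

Derivation:
Chunk 1: stream[0..1]='2' size=0x2=2, data at stream[3..5]='os' -> body[0..2], body so far='os'
Chunk 2: stream[7..8]='2' size=0x2=2, data at stream[10..12]='o3' -> body[2..4], body so far='oso3'
Chunk 3: stream[14..15]='0' size=0 (terminator). Final body='oso3' (4 bytes)
Body byte 0 at stream offset 3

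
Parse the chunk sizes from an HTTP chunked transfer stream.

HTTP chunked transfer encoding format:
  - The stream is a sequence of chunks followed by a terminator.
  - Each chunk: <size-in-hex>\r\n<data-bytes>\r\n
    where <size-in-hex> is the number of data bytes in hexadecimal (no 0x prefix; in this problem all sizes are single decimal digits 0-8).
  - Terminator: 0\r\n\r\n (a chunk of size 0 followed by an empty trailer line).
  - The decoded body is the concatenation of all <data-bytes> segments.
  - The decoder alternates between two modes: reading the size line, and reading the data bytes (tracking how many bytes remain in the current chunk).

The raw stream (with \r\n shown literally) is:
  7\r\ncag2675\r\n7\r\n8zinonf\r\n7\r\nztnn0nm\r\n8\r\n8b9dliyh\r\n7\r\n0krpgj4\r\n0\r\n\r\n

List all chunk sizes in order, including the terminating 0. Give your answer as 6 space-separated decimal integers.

Answer: 7 7 7 8 7 0

Derivation:
Chunk 1: stream[0..1]='7' size=0x7=7, data at stream[3..10]='cag2675' -> body[0..7], body so far='cag2675'
Chunk 2: stream[12..13]='7' size=0x7=7, data at stream[15..22]='8zinonf' -> body[7..14], body so far='cag26758zinonf'
Chunk 3: stream[24..25]='7' size=0x7=7, data at stream[27..34]='ztnn0nm' -> body[14..21], body so far='cag26758zinonfztnn0nm'
Chunk 4: stream[36..37]='8' size=0x8=8, data at stream[39..47]='8b9dliyh' -> body[21..29], body so far='cag26758zinonfztnn0nm8b9dliyh'
Chunk 5: stream[49..50]='7' size=0x7=7, data at stream[52..59]='0krpgj4' -> body[29..36], body so far='cag26758zinonfztnn0nm8b9dliyh0krpgj4'
Chunk 6: stream[61..62]='0' size=0 (terminator). Final body='cag26758zinonfztnn0nm8b9dliyh0krpgj4' (36 bytes)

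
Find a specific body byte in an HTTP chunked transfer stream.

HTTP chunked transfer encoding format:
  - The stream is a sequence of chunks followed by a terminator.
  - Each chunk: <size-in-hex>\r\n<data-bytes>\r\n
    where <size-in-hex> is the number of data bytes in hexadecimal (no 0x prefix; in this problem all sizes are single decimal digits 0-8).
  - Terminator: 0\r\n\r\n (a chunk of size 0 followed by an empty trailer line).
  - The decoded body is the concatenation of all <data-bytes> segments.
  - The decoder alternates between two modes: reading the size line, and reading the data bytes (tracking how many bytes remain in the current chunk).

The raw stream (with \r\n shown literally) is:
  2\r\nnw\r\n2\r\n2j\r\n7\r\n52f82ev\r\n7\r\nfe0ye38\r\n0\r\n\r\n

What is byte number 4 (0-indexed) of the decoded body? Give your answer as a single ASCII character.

Chunk 1: stream[0..1]='2' size=0x2=2, data at stream[3..5]='nw' -> body[0..2], body so far='nw'
Chunk 2: stream[7..8]='2' size=0x2=2, data at stream[10..12]='2j' -> body[2..4], body so far='nw2j'
Chunk 3: stream[14..15]='7' size=0x7=7, data at stream[17..24]='52f82ev' -> body[4..11], body so far='nw2j52f82ev'
Chunk 4: stream[26..27]='7' size=0x7=7, data at stream[29..36]='fe0ye38' -> body[11..18], body so far='nw2j52f82evfe0ye38'
Chunk 5: stream[38..39]='0' size=0 (terminator). Final body='nw2j52f82evfe0ye38' (18 bytes)
Body byte 4 = '5'

Answer: 5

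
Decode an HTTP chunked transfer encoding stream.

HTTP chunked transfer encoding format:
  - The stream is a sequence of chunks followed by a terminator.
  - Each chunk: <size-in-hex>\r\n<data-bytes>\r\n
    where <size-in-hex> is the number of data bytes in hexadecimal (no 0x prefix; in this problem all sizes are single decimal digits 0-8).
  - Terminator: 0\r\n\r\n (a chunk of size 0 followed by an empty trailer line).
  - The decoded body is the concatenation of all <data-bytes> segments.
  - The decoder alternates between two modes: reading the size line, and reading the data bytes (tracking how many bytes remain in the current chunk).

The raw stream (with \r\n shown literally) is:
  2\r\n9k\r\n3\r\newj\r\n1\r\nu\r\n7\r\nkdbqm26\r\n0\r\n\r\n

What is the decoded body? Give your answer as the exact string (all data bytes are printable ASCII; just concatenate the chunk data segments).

Chunk 1: stream[0..1]='2' size=0x2=2, data at stream[3..5]='9k' -> body[0..2], body so far='9k'
Chunk 2: stream[7..8]='3' size=0x3=3, data at stream[10..13]='ewj' -> body[2..5], body so far='9kewj'
Chunk 3: stream[15..16]='1' size=0x1=1, data at stream[18..19]='u' -> body[5..6], body so far='9kewju'
Chunk 4: stream[21..22]='7' size=0x7=7, data at stream[24..31]='kdbqm26' -> body[6..13], body so far='9kewjukdbqm26'
Chunk 5: stream[33..34]='0' size=0 (terminator). Final body='9kewjukdbqm26' (13 bytes)

Answer: 9kewjukdbqm26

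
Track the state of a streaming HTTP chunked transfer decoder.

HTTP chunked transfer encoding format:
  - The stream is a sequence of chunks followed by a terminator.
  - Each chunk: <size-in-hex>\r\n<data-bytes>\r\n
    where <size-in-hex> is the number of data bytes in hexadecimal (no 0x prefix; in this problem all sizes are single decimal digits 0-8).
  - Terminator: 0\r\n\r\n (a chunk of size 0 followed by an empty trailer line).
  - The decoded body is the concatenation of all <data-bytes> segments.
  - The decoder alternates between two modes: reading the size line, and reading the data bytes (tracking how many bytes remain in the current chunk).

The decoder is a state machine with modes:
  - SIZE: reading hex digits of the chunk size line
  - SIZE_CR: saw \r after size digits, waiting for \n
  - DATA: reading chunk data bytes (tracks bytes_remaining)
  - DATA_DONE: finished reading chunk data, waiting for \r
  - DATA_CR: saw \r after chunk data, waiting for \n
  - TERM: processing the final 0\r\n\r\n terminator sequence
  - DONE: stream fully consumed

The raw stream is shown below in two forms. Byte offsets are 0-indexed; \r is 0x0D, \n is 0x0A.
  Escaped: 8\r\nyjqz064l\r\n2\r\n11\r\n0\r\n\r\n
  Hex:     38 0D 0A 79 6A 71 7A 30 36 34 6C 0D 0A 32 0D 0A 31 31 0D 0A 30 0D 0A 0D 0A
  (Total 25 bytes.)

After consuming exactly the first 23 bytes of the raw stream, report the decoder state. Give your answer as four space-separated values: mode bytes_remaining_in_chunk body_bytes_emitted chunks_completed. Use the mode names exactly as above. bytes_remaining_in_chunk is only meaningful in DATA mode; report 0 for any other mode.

Answer: TERM 0 10 2

Derivation:
Byte 0 = '8': mode=SIZE remaining=0 emitted=0 chunks_done=0
Byte 1 = 0x0D: mode=SIZE_CR remaining=0 emitted=0 chunks_done=0
Byte 2 = 0x0A: mode=DATA remaining=8 emitted=0 chunks_done=0
Byte 3 = 'y': mode=DATA remaining=7 emitted=1 chunks_done=0
Byte 4 = 'j': mode=DATA remaining=6 emitted=2 chunks_done=0
Byte 5 = 'q': mode=DATA remaining=5 emitted=3 chunks_done=0
Byte 6 = 'z': mode=DATA remaining=4 emitted=4 chunks_done=0
Byte 7 = '0': mode=DATA remaining=3 emitted=5 chunks_done=0
Byte 8 = '6': mode=DATA remaining=2 emitted=6 chunks_done=0
Byte 9 = '4': mode=DATA remaining=1 emitted=7 chunks_done=0
Byte 10 = 'l': mode=DATA_DONE remaining=0 emitted=8 chunks_done=0
Byte 11 = 0x0D: mode=DATA_CR remaining=0 emitted=8 chunks_done=0
Byte 12 = 0x0A: mode=SIZE remaining=0 emitted=8 chunks_done=1
Byte 13 = '2': mode=SIZE remaining=0 emitted=8 chunks_done=1
Byte 14 = 0x0D: mode=SIZE_CR remaining=0 emitted=8 chunks_done=1
Byte 15 = 0x0A: mode=DATA remaining=2 emitted=8 chunks_done=1
Byte 16 = '1': mode=DATA remaining=1 emitted=9 chunks_done=1
Byte 17 = '1': mode=DATA_DONE remaining=0 emitted=10 chunks_done=1
Byte 18 = 0x0D: mode=DATA_CR remaining=0 emitted=10 chunks_done=1
Byte 19 = 0x0A: mode=SIZE remaining=0 emitted=10 chunks_done=2
Byte 20 = '0': mode=SIZE remaining=0 emitted=10 chunks_done=2
Byte 21 = 0x0D: mode=SIZE_CR remaining=0 emitted=10 chunks_done=2
Byte 22 = 0x0A: mode=TERM remaining=0 emitted=10 chunks_done=2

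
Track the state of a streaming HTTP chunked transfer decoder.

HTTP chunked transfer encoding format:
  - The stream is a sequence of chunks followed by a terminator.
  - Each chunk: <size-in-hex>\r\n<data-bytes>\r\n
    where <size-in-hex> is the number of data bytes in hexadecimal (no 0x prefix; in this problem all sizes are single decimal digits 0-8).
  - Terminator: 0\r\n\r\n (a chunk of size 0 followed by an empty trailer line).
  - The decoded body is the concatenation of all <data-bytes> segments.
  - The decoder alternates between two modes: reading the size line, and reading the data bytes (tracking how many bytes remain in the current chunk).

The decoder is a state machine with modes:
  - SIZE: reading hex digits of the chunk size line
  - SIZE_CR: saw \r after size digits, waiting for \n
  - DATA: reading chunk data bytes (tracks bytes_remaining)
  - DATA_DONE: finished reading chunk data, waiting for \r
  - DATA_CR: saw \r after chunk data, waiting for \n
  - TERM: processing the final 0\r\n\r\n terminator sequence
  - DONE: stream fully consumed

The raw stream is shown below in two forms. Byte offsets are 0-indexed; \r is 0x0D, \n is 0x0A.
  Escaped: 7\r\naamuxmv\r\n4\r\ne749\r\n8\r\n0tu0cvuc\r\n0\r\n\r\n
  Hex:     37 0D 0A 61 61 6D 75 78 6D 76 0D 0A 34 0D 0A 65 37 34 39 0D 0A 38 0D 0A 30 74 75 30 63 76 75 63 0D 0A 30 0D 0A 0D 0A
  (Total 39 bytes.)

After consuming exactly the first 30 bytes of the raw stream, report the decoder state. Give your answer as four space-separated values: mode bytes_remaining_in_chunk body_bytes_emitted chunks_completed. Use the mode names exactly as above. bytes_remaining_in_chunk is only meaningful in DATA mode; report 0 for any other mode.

Answer: DATA 2 17 2

Derivation:
Byte 0 = '7': mode=SIZE remaining=0 emitted=0 chunks_done=0
Byte 1 = 0x0D: mode=SIZE_CR remaining=0 emitted=0 chunks_done=0
Byte 2 = 0x0A: mode=DATA remaining=7 emitted=0 chunks_done=0
Byte 3 = 'a': mode=DATA remaining=6 emitted=1 chunks_done=0
Byte 4 = 'a': mode=DATA remaining=5 emitted=2 chunks_done=0
Byte 5 = 'm': mode=DATA remaining=4 emitted=3 chunks_done=0
Byte 6 = 'u': mode=DATA remaining=3 emitted=4 chunks_done=0
Byte 7 = 'x': mode=DATA remaining=2 emitted=5 chunks_done=0
Byte 8 = 'm': mode=DATA remaining=1 emitted=6 chunks_done=0
Byte 9 = 'v': mode=DATA_DONE remaining=0 emitted=7 chunks_done=0
Byte 10 = 0x0D: mode=DATA_CR remaining=0 emitted=7 chunks_done=0
Byte 11 = 0x0A: mode=SIZE remaining=0 emitted=7 chunks_done=1
Byte 12 = '4': mode=SIZE remaining=0 emitted=7 chunks_done=1
Byte 13 = 0x0D: mode=SIZE_CR remaining=0 emitted=7 chunks_done=1
Byte 14 = 0x0A: mode=DATA remaining=4 emitted=7 chunks_done=1
Byte 15 = 'e': mode=DATA remaining=3 emitted=8 chunks_done=1
Byte 16 = '7': mode=DATA remaining=2 emitted=9 chunks_done=1
Byte 17 = '4': mode=DATA remaining=1 emitted=10 chunks_done=1
Byte 18 = '9': mode=DATA_DONE remaining=0 emitted=11 chunks_done=1
Byte 19 = 0x0D: mode=DATA_CR remaining=0 emitted=11 chunks_done=1
Byte 20 = 0x0A: mode=SIZE remaining=0 emitted=11 chunks_done=2
Byte 21 = '8': mode=SIZE remaining=0 emitted=11 chunks_done=2
Byte 22 = 0x0D: mode=SIZE_CR remaining=0 emitted=11 chunks_done=2
Byte 23 = 0x0A: mode=DATA remaining=8 emitted=11 chunks_done=2
Byte 24 = '0': mode=DATA remaining=7 emitted=12 chunks_done=2
Byte 25 = 't': mode=DATA remaining=6 emitted=13 chunks_done=2
Byte 26 = 'u': mode=DATA remaining=5 emitted=14 chunks_done=2
Byte 27 = '0': mode=DATA remaining=4 emitted=15 chunks_done=2
Byte 28 = 'c': mode=DATA remaining=3 emitted=16 chunks_done=2
Byte 29 = 'v': mode=DATA remaining=2 emitted=17 chunks_done=2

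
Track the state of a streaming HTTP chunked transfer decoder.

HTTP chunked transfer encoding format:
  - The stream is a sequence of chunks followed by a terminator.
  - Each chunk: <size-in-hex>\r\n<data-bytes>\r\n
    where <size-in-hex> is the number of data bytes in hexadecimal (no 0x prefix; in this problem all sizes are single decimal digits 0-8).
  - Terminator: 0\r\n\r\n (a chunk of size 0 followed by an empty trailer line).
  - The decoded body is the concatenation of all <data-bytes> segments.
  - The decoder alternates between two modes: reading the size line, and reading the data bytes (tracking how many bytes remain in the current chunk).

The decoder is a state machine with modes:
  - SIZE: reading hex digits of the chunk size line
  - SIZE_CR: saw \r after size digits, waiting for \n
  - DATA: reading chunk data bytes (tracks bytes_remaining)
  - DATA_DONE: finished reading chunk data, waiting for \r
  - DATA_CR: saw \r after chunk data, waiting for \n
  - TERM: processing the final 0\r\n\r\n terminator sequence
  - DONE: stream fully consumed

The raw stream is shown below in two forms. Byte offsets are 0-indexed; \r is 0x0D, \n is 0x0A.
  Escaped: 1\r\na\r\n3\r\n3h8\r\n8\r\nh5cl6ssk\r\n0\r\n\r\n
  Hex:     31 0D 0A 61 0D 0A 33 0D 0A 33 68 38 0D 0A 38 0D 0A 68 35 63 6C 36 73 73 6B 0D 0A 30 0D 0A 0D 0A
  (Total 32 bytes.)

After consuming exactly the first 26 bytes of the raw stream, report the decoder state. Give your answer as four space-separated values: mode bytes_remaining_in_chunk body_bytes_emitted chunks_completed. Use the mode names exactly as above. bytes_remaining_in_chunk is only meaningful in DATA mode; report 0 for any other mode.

Byte 0 = '1': mode=SIZE remaining=0 emitted=0 chunks_done=0
Byte 1 = 0x0D: mode=SIZE_CR remaining=0 emitted=0 chunks_done=0
Byte 2 = 0x0A: mode=DATA remaining=1 emitted=0 chunks_done=0
Byte 3 = 'a': mode=DATA_DONE remaining=0 emitted=1 chunks_done=0
Byte 4 = 0x0D: mode=DATA_CR remaining=0 emitted=1 chunks_done=0
Byte 5 = 0x0A: mode=SIZE remaining=0 emitted=1 chunks_done=1
Byte 6 = '3': mode=SIZE remaining=0 emitted=1 chunks_done=1
Byte 7 = 0x0D: mode=SIZE_CR remaining=0 emitted=1 chunks_done=1
Byte 8 = 0x0A: mode=DATA remaining=3 emitted=1 chunks_done=1
Byte 9 = '3': mode=DATA remaining=2 emitted=2 chunks_done=1
Byte 10 = 'h': mode=DATA remaining=1 emitted=3 chunks_done=1
Byte 11 = '8': mode=DATA_DONE remaining=0 emitted=4 chunks_done=1
Byte 12 = 0x0D: mode=DATA_CR remaining=0 emitted=4 chunks_done=1
Byte 13 = 0x0A: mode=SIZE remaining=0 emitted=4 chunks_done=2
Byte 14 = '8': mode=SIZE remaining=0 emitted=4 chunks_done=2
Byte 15 = 0x0D: mode=SIZE_CR remaining=0 emitted=4 chunks_done=2
Byte 16 = 0x0A: mode=DATA remaining=8 emitted=4 chunks_done=2
Byte 17 = 'h': mode=DATA remaining=7 emitted=5 chunks_done=2
Byte 18 = '5': mode=DATA remaining=6 emitted=6 chunks_done=2
Byte 19 = 'c': mode=DATA remaining=5 emitted=7 chunks_done=2
Byte 20 = 'l': mode=DATA remaining=4 emitted=8 chunks_done=2
Byte 21 = '6': mode=DATA remaining=3 emitted=9 chunks_done=2
Byte 22 = 's': mode=DATA remaining=2 emitted=10 chunks_done=2
Byte 23 = 's': mode=DATA remaining=1 emitted=11 chunks_done=2
Byte 24 = 'k': mode=DATA_DONE remaining=0 emitted=12 chunks_done=2
Byte 25 = 0x0D: mode=DATA_CR remaining=0 emitted=12 chunks_done=2

Answer: DATA_CR 0 12 2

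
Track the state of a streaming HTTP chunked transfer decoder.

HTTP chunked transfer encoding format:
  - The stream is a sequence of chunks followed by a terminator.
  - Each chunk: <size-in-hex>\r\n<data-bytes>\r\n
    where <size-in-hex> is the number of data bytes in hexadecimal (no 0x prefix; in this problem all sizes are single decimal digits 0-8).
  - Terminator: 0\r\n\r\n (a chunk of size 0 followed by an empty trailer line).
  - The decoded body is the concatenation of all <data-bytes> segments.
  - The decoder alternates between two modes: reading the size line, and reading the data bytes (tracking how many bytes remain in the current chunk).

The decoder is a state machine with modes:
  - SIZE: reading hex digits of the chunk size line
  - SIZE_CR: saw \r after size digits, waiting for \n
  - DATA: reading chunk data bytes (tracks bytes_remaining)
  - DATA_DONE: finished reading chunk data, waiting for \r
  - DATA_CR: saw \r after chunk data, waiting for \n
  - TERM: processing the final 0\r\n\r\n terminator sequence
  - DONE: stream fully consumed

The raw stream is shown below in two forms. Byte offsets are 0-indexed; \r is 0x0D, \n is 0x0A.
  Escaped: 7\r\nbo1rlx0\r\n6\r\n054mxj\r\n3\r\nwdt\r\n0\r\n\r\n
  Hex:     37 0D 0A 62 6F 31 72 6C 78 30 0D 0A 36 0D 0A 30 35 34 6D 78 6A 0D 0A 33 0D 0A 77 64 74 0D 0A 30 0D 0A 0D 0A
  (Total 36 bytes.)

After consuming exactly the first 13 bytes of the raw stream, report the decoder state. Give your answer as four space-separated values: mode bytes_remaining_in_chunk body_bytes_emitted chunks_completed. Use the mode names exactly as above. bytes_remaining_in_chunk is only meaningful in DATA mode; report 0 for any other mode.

Answer: SIZE 0 7 1

Derivation:
Byte 0 = '7': mode=SIZE remaining=0 emitted=0 chunks_done=0
Byte 1 = 0x0D: mode=SIZE_CR remaining=0 emitted=0 chunks_done=0
Byte 2 = 0x0A: mode=DATA remaining=7 emitted=0 chunks_done=0
Byte 3 = 'b': mode=DATA remaining=6 emitted=1 chunks_done=0
Byte 4 = 'o': mode=DATA remaining=5 emitted=2 chunks_done=0
Byte 5 = '1': mode=DATA remaining=4 emitted=3 chunks_done=0
Byte 6 = 'r': mode=DATA remaining=3 emitted=4 chunks_done=0
Byte 7 = 'l': mode=DATA remaining=2 emitted=5 chunks_done=0
Byte 8 = 'x': mode=DATA remaining=1 emitted=6 chunks_done=0
Byte 9 = '0': mode=DATA_DONE remaining=0 emitted=7 chunks_done=0
Byte 10 = 0x0D: mode=DATA_CR remaining=0 emitted=7 chunks_done=0
Byte 11 = 0x0A: mode=SIZE remaining=0 emitted=7 chunks_done=1
Byte 12 = '6': mode=SIZE remaining=0 emitted=7 chunks_done=1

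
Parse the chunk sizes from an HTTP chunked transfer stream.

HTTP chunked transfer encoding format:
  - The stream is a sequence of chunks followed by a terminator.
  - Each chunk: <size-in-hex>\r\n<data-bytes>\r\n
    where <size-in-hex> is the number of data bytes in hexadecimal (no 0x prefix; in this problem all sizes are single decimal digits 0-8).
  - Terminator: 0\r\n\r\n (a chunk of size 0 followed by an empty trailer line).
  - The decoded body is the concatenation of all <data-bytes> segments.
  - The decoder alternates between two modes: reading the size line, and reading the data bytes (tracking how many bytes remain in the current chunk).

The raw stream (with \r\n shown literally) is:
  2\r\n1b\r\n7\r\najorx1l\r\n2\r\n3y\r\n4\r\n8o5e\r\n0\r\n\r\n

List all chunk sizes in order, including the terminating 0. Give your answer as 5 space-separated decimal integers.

Answer: 2 7 2 4 0

Derivation:
Chunk 1: stream[0..1]='2' size=0x2=2, data at stream[3..5]='1b' -> body[0..2], body so far='1b'
Chunk 2: stream[7..8]='7' size=0x7=7, data at stream[10..17]='ajorx1l' -> body[2..9], body so far='1bajorx1l'
Chunk 3: stream[19..20]='2' size=0x2=2, data at stream[22..24]='3y' -> body[9..11], body so far='1bajorx1l3y'
Chunk 4: stream[26..27]='4' size=0x4=4, data at stream[29..33]='8o5e' -> body[11..15], body so far='1bajorx1l3y8o5e'
Chunk 5: stream[35..36]='0' size=0 (terminator). Final body='1bajorx1l3y8o5e' (15 bytes)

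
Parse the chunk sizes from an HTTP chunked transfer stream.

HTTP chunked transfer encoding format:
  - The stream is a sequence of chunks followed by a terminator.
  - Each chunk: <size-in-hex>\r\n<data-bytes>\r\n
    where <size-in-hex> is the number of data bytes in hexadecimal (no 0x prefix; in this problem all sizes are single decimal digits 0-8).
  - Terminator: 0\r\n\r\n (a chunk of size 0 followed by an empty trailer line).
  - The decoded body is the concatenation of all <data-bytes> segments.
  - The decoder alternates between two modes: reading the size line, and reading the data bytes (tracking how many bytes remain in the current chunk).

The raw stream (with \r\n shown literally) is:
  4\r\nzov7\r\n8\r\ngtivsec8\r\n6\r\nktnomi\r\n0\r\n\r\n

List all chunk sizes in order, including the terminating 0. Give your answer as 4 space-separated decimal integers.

Answer: 4 8 6 0

Derivation:
Chunk 1: stream[0..1]='4' size=0x4=4, data at stream[3..7]='zov7' -> body[0..4], body so far='zov7'
Chunk 2: stream[9..10]='8' size=0x8=8, data at stream[12..20]='gtivsec8' -> body[4..12], body so far='zov7gtivsec8'
Chunk 3: stream[22..23]='6' size=0x6=6, data at stream[25..31]='ktnomi' -> body[12..18], body so far='zov7gtivsec8ktnomi'
Chunk 4: stream[33..34]='0' size=0 (terminator). Final body='zov7gtivsec8ktnomi' (18 bytes)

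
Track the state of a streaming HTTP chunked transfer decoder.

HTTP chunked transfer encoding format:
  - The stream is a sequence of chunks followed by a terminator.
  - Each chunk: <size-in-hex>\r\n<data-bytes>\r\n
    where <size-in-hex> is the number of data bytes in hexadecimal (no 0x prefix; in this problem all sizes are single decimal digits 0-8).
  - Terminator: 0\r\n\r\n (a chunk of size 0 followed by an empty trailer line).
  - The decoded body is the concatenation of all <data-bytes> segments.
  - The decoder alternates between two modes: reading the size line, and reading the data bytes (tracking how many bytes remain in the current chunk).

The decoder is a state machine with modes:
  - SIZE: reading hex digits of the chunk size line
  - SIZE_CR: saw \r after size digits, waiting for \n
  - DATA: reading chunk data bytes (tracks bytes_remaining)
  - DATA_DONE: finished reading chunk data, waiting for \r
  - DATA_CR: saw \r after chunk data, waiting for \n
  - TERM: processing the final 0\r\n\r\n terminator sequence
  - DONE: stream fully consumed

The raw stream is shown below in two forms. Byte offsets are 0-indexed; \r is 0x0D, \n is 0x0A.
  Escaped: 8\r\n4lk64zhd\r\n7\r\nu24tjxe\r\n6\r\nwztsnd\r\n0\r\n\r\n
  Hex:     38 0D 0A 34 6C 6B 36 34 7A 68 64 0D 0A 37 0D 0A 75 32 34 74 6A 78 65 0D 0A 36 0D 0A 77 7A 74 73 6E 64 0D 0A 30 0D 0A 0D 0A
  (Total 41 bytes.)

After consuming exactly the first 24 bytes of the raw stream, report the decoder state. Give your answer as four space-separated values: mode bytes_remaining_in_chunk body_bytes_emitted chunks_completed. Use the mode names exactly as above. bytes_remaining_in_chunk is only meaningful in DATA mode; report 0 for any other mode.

Byte 0 = '8': mode=SIZE remaining=0 emitted=0 chunks_done=0
Byte 1 = 0x0D: mode=SIZE_CR remaining=0 emitted=0 chunks_done=0
Byte 2 = 0x0A: mode=DATA remaining=8 emitted=0 chunks_done=0
Byte 3 = '4': mode=DATA remaining=7 emitted=1 chunks_done=0
Byte 4 = 'l': mode=DATA remaining=6 emitted=2 chunks_done=0
Byte 5 = 'k': mode=DATA remaining=5 emitted=3 chunks_done=0
Byte 6 = '6': mode=DATA remaining=4 emitted=4 chunks_done=0
Byte 7 = '4': mode=DATA remaining=3 emitted=5 chunks_done=0
Byte 8 = 'z': mode=DATA remaining=2 emitted=6 chunks_done=0
Byte 9 = 'h': mode=DATA remaining=1 emitted=7 chunks_done=0
Byte 10 = 'd': mode=DATA_DONE remaining=0 emitted=8 chunks_done=0
Byte 11 = 0x0D: mode=DATA_CR remaining=0 emitted=8 chunks_done=0
Byte 12 = 0x0A: mode=SIZE remaining=0 emitted=8 chunks_done=1
Byte 13 = '7': mode=SIZE remaining=0 emitted=8 chunks_done=1
Byte 14 = 0x0D: mode=SIZE_CR remaining=0 emitted=8 chunks_done=1
Byte 15 = 0x0A: mode=DATA remaining=7 emitted=8 chunks_done=1
Byte 16 = 'u': mode=DATA remaining=6 emitted=9 chunks_done=1
Byte 17 = '2': mode=DATA remaining=5 emitted=10 chunks_done=1
Byte 18 = '4': mode=DATA remaining=4 emitted=11 chunks_done=1
Byte 19 = 't': mode=DATA remaining=3 emitted=12 chunks_done=1
Byte 20 = 'j': mode=DATA remaining=2 emitted=13 chunks_done=1
Byte 21 = 'x': mode=DATA remaining=1 emitted=14 chunks_done=1
Byte 22 = 'e': mode=DATA_DONE remaining=0 emitted=15 chunks_done=1
Byte 23 = 0x0D: mode=DATA_CR remaining=0 emitted=15 chunks_done=1

Answer: DATA_CR 0 15 1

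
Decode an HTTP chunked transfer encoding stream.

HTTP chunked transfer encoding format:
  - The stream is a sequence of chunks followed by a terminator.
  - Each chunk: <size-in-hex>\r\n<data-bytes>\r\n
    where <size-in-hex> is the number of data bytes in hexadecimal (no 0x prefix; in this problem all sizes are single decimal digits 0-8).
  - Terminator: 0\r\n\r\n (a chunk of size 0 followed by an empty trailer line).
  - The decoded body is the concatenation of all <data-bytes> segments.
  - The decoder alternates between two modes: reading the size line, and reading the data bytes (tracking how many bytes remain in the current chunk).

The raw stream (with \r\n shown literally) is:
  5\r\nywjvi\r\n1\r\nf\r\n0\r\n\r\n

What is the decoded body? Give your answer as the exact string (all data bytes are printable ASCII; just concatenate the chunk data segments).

Answer: ywjvif

Derivation:
Chunk 1: stream[0..1]='5' size=0x5=5, data at stream[3..8]='ywjvi' -> body[0..5], body so far='ywjvi'
Chunk 2: stream[10..11]='1' size=0x1=1, data at stream[13..14]='f' -> body[5..6], body so far='ywjvif'
Chunk 3: stream[16..17]='0' size=0 (terminator). Final body='ywjvif' (6 bytes)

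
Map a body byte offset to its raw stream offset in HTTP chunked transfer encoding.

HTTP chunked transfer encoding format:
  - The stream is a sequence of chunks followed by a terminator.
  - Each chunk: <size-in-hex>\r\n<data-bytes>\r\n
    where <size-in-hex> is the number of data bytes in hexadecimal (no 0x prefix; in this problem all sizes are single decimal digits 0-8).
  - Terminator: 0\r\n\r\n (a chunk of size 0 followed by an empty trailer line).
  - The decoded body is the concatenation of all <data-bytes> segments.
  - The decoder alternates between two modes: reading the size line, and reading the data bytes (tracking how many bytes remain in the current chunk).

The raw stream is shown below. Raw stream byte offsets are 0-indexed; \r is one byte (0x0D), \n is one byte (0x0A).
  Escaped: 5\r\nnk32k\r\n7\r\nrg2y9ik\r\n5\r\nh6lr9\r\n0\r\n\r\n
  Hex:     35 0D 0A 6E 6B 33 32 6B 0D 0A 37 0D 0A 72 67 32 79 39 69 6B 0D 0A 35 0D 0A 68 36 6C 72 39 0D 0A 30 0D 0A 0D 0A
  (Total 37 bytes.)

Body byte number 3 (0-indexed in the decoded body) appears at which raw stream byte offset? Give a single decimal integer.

Chunk 1: stream[0..1]='5' size=0x5=5, data at stream[3..8]='nk32k' -> body[0..5], body so far='nk32k'
Chunk 2: stream[10..11]='7' size=0x7=7, data at stream[13..20]='rg2y9ik' -> body[5..12], body so far='nk32krg2y9ik'
Chunk 3: stream[22..23]='5' size=0x5=5, data at stream[25..30]='h6lr9' -> body[12..17], body so far='nk32krg2y9ikh6lr9'
Chunk 4: stream[32..33]='0' size=0 (terminator). Final body='nk32krg2y9ikh6lr9' (17 bytes)
Body byte 3 at stream offset 6

Answer: 6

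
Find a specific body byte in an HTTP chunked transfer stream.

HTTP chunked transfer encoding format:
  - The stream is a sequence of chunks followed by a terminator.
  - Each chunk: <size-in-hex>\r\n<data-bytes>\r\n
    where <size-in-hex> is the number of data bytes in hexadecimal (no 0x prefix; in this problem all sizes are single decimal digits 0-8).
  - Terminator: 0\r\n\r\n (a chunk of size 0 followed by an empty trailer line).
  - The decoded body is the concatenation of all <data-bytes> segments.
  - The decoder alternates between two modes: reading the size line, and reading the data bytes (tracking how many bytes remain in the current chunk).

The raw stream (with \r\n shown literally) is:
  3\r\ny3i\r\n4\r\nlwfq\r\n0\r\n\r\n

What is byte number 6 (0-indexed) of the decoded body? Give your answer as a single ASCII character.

Chunk 1: stream[0..1]='3' size=0x3=3, data at stream[3..6]='y3i' -> body[0..3], body so far='y3i'
Chunk 2: stream[8..9]='4' size=0x4=4, data at stream[11..15]='lwfq' -> body[3..7], body so far='y3ilwfq'
Chunk 3: stream[17..18]='0' size=0 (terminator). Final body='y3ilwfq' (7 bytes)
Body byte 6 = 'q'

Answer: q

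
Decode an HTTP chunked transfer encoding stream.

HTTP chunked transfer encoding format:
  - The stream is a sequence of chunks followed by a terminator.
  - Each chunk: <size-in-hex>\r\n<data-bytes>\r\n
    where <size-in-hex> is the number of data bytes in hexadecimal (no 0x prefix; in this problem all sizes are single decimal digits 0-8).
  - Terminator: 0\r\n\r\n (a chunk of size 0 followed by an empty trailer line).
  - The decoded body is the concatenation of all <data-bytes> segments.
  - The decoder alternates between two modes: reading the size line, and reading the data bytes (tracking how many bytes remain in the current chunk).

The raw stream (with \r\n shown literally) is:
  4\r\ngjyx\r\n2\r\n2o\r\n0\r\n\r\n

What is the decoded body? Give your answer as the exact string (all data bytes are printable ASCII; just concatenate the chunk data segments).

Chunk 1: stream[0..1]='4' size=0x4=4, data at stream[3..7]='gjyx' -> body[0..4], body so far='gjyx'
Chunk 2: stream[9..10]='2' size=0x2=2, data at stream[12..14]='2o' -> body[4..6], body so far='gjyx2o'
Chunk 3: stream[16..17]='0' size=0 (terminator). Final body='gjyx2o' (6 bytes)

Answer: gjyx2o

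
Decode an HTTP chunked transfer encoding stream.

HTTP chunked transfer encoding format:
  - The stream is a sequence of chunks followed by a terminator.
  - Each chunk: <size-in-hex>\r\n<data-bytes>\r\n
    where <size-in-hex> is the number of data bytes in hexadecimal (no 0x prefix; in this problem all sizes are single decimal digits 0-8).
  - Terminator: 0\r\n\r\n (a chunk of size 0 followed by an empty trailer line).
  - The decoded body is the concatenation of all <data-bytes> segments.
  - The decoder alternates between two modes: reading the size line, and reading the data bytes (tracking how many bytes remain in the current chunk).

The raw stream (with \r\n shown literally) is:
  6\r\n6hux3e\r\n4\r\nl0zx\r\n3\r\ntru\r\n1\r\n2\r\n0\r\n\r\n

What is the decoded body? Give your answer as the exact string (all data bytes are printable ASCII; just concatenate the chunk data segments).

Answer: 6hux3el0zxtru2

Derivation:
Chunk 1: stream[0..1]='6' size=0x6=6, data at stream[3..9]='6hux3e' -> body[0..6], body so far='6hux3e'
Chunk 2: stream[11..12]='4' size=0x4=4, data at stream[14..18]='l0zx' -> body[6..10], body so far='6hux3el0zx'
Chunk 3: stream[20..21]='3' size=0x3=3, data at stream[23..26]='tru' -> body[10..13], body so far='6hux3el0zxtru'
Chunk 4: stream[28..29]='1' size=0x1=1, data at stream[31..32]='2' -> body[13..14], body so far='6hux3el0zxtru2'
Chunk 5: stream[34..35]='0' size=0 (terminator). Final body='6hux3el0zxtru2' (14 bytes)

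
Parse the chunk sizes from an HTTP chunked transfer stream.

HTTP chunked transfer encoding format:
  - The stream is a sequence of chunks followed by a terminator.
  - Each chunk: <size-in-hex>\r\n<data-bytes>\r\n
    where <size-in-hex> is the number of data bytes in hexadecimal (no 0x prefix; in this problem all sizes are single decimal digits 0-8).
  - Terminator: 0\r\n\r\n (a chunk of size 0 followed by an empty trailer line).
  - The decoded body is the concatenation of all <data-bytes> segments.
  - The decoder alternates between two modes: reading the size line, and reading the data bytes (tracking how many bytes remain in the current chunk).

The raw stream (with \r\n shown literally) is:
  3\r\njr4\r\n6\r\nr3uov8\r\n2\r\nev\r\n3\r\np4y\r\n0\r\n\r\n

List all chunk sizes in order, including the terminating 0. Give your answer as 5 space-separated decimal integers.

Chunk 1: stream[0..1]='3' size=0x3=3, data at stream[3..6]='jr4' -> body[0..3], body so far='jr4'
Chunk 2: stream[8..9]='6' size=0x6=6, data at stream[11..17]='r3uov8' -> body[3..9], body so far='jr4r3uov8'
Chunk 3: stream[19..20]='2' size=0x2=2, data at stream[22..24]='ev' -> body[9..11], body so far='jr4r3uov8ev'
Chunk 4: stream[26..27]='3' size=0x3=3, data at stream[29..32]='p4y' -> body[11..14], body so far='jr4r3uov8evp4y'
Chunk 5: stream[34..35]='0' size=0 (terminator). Final body='jr4r3uov8evp4y' (14 bytes)

Answer: 3 6 2 3 0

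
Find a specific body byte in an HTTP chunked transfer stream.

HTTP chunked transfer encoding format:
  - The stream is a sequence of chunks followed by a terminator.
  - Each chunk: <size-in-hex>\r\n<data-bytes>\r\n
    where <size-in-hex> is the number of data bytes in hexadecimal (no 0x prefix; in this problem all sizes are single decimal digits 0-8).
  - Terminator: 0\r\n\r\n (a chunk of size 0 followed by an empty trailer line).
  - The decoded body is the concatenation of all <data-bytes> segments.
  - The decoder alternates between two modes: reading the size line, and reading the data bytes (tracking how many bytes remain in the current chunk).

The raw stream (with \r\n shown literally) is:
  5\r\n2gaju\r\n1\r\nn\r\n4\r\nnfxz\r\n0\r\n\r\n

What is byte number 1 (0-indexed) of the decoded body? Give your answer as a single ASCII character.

Answer: g

Derivation:
Chunk 1: stream[0..1]='5' size=0x5=5, data at stream[3..8]='2gaju' -> body[0..5], body so far='2gaju'
Chunk 2: stream[10..11]='1' size=0x1=1, data at stream[13..14]='n' -> body[5..6], body so far='2gajun'
Chunk 3: stream[16..17]='4' size=0x4=4, data at stream[19..23]='nfxz' -> body[6..10], body so far='2gajunnfxz'
Chunk 4: stream[25..26]='0' size=0 (terminator). Final body='2gajunnfxz' (10 bytes)
Body byte 1 = 'g'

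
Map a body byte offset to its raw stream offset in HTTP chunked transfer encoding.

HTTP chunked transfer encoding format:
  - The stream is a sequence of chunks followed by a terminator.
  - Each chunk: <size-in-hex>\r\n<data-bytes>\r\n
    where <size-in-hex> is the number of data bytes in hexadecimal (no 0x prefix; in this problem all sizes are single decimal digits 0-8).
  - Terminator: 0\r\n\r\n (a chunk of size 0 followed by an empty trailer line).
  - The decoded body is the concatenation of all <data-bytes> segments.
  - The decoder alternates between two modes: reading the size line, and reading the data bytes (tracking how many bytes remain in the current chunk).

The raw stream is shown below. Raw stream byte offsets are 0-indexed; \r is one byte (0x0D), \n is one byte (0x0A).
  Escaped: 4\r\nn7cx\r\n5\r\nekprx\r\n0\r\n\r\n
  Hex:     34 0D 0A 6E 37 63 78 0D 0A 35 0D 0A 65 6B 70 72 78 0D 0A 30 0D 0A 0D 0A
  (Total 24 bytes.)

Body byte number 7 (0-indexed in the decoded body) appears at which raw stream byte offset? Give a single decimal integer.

Answer: 15

Derivation:
Chunk 1: stream[0..1]='4' size=0x4=4, data at stream[3..7]='n7cx' -> body[0..4], body so far='n7cx'
Chunk 2: stream[9..10]='5' size=0x5=5, data at stream[12..17]='ekprx' -> body[4..9], body so far='n7cxekprx'
Chunk 3: stream[19..20]='0' size=0 (terminator). Final body='n7cxekprx' (9 bytes)
Body byte 7 at stream offset 15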